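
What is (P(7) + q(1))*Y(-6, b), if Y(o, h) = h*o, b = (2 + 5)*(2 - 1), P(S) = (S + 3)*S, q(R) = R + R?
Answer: -3024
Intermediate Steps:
q(R) = 2*R
P(S) = S*(3 + S) (P(S) = (3 + S)*S = S*(3 + S))
b = 7 (b = 7*1 = 7)
(P(7) + q(1))*Y(-6, b) = (7*(3 + 7) + 2*1)*(7*(-6)) = (7*10 + 2)*(-42) = (70 + 2)*(-42) = 72*(-42) = -3024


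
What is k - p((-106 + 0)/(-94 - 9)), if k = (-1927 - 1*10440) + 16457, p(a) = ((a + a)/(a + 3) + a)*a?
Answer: 18000208594/4402735 ≈ 4088.4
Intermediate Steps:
p(a) = a*(a + 2*a/(3 + a)) (p(a) = ((2*a)/(3 + a) + a)*a = (2*a/(3 + a) + a)*a = (a + 2*a/(3 + a))*a = a*(a + 2*a/(3 + a)))
k = 4090 (k = (-1927 - 10440) + 16457 = -12367 + 16457 = 4090)
k - p((-106 + 0)/(-94 - 9)) = 4090 - ((-106 + 0)/(-94 - 9))²*(5 + (-106 + 0)/(-94 - 9))/(3 + (-106 + 0)/(-94 - 9)) = 4090 - (-106/(-103))²*(5 - 106/(-103))/(3 - 106/(-103)) = 4090 - (-106*(-1/103))²*(5 - 106*(-1/103))/(3 - 106*(-1/103)) = 4090 - (106/103)²*(5 + 106/103)/(3 + 106/103) = 4090 - 11236*621/(10609*415/103*103) = 4090 - 11236*103*621/(10609*415*103) = 4090 - 1*6977556/4402735 = 4090 - 6977556/4402735 = 18000208594/4402735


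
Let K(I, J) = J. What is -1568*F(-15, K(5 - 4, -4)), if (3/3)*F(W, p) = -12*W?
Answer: -282240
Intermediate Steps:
F(W, p) = -12*W
-1568*F(-15, K(5 - 4, -4)) = -(-18816)*(-15) = -1568*180 = -282240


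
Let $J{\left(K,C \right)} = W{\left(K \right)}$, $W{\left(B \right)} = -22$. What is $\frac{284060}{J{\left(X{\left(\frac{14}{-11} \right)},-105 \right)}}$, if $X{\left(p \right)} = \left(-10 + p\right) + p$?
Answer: $- \frac{142030}{11} \approx -12912.0$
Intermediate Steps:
$X{\left(p \right)} = -10 + 2 p$
$J{\left(K,C \right)} = -22$
$\frac{284060}{J{\left(X{\left(\frac{14}{-11} \right)},-105 \right)}} = \frac{284060}{-22} = 284060 \left(- \frac{1}{22}\right) = - \frac{142030}{11}$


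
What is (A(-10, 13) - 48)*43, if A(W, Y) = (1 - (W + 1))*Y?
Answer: 3526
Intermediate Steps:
A(W, Y) = -W*Y (A(W, Y) = (1 - (1 + W))*Y = (1 + (-1 - W))*Y = (-W)*Y = -W*Y)
(A(-10, 13) - 48)*43 = (-1*(-10)*13 - 48)*43 = (130 - 48)*43 = 82*43 = 3526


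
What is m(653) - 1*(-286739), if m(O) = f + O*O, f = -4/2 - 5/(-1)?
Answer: 713151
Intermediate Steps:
f = 3 (f = -4*1/2 - 5*(-1) = -2 + 5 = 3)
m(O) = 3 + O**2 (m(O) = 3 + O*O = 3 + O**2)
m(653) - 1*(-286739) = (3 + 653**2) - 1*(-286739) = (3 + 426409) + 286739 = 426412 + 286739 = 713151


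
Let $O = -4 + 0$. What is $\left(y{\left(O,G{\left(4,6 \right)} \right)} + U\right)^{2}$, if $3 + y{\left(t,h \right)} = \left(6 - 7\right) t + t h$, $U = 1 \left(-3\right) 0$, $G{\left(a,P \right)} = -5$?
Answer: $441$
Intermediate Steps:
$O = -4$
$U = 0$ ($U = \left(-3\right) 0 = 0$)
$y{\left(t,h \right)} = -3 - t + h t$ ($y{\left(t,h \right)} = -3 + \left(\left(6 - 7\right) t + t h\right) = -3 + \left(\left(6 - 7\right) t + h t\right) = -3 + \left(- t + h t\right) = -3 - t + h t$)
$\left(y{\left(O,G{\left(4,6 \right)} \right)} + U\right)^{2} = \left(\left(-3 - -4 - -20\right) + 0\right)^{2} = \left(\left(-3 + 4 + 20\right) + 0\right)^{2} = \left(21 + 0\right)^{2} = 21^{2} = 441$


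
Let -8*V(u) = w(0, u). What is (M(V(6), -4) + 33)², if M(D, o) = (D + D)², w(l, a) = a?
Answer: 19881/16 ≈ 1242.6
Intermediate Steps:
V(u) = -u/8
M(D, o) = 4*D² (M(D, o) = (2*D)² = 4*D²)
(M(V(6), -4) + 33)² = (4*(-⅛*6)² + 33)² = (4*(-¾)² + 33)² = (4*(9/16) + 33)² = (9/4 + 33)² = (141/4)² = 19881/16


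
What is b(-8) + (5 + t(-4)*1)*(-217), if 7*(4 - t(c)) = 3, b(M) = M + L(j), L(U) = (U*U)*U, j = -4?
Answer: -1932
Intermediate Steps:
L(U) = U**3 (L(U) = U**2*U = U**3)
b(M) = -64 + M (b(M) = M + (-4)**3 = M - 64 = -64 + M)
t(c) = 25/7 (t(c) = 4 - 1/7*3 = 4 - 3/7 = 25/7)
b(-8) + (5 + t(-4)*1)*(-217) = (-64 - 8) + (5 + (25/7)*1)*(-217) = -72 + (5 + 25/7)*(-217) = -72 + (60/7)*(-217) = -72 - 1860 = -1932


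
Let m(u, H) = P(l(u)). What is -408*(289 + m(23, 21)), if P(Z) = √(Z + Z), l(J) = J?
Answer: -117912 - 408*√46 ≈ -1.2068e+5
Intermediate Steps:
P(Z) = √2*√Z (P(Z) = √(2*Z) = √2*√Z)
m(u, H) = √2*√u
-408*(289 + m(23, 21)) = -408*(289 + √2*√23) = -408*(289 + √46) = -117912 - 408*√46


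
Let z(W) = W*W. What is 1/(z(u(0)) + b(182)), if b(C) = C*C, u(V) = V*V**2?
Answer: 1/33124 ≈ 3.0190e-5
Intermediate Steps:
u(V) = V**3
b(C) = C**2
z(W) = W**2
1/(z(u(0)) + b(182)) = 1/((0**3)**2 + 182**2) = 1/(0**2 + 33124) = 1/(0 + 33124) = 1/33124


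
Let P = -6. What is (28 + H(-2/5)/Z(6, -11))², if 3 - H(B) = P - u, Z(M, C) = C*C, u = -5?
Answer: 11505664/14641 ≈ 785.85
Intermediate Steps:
Z(M, C) = C²
H(B) = 4 (H(B) = 3 - (-6 - 1*(-5)) = 3 - (-6 + 5) = 3 - 1*(-1) = 3 + 1 = 4)
(28 + H(-2/5)/Z(6, -11))² = (28 + 4/((-11)²))² = (28 + 4/121)² = (3392/121)² = 11505664/14641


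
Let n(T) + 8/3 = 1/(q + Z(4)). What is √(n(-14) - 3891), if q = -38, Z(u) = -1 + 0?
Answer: I*√658034/13 ≈ 62.399*I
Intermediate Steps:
Z(u) = -1
n(T) = -35/13 (n(T) = -8/3 + 1/(-38 - 1) = -8/3 + 1/(-39) = -8/3 - 1/39 = -35/13)
√(n(-14) - 3891) = √(-35/13 - 3891) = √(-50618/13) = I*√658034/13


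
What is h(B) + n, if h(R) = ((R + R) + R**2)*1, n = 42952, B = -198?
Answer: 81760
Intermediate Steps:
h(R) = R**2 + 2*R (h(R) = (2*R + R**2)*1 = (R**2 + 2*R)*1 = R**2 + 2*R)
h(B) + n = -198*(2 - 198) + 42952 = -198*(-196) + 42952 = 38808 + 42952 = 81760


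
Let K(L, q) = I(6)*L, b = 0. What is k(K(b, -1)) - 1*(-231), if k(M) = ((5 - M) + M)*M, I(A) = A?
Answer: 231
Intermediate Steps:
K(L, q) = 6*L
k(M) = 5*M
k(K(b, -1)) - 1*(-231) = 5*(6*0) - 1*(-231) = 5*0 + 231 = 0 + 231 = 231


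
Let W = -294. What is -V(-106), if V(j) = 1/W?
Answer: 1/294 ≈ 0.0034014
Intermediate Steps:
V(j) = -1/294 (V(j) = 1/(-294) = -1/294)
-V(-106) = -1*(-1/294) = 1/294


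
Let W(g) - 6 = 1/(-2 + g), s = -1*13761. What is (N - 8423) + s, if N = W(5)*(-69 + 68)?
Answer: -66571/3 ≈ -22190.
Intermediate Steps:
s = -13761
W(g) = 6 + 1/(-2 + g)
N = -19/3 (N = ((-11 + 6*5)/(-2 + 5))*(-69 + 68) = ((-11 + 30)/3)*(-1) = ((1/3)*19)*(-1) = (19/3)*(-1) = -19/3 ≈ -6.3333)
(N - 8423) + s = (-19/3 - 8423) - 13761 = -25288/3 - 13761 = -66571/3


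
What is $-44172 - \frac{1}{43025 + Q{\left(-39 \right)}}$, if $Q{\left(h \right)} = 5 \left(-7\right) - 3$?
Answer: $- \frac{1898821765}{42987} \approx -44172.0$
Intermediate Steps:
$Q{\left(h \right)} = -38$ ($Q{\left(h \right)} = -35 - 3 = -38$)
$-44172 - \frac{1}{43025 + Q{\left(-39 \right)}} = -44172 - \frac{1}{43025 - 38} = -44172 - \frac{1}{42987} = - \frac{1898821765}{42987}$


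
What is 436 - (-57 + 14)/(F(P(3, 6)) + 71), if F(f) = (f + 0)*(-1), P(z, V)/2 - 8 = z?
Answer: 21407/49 ≈ 436.88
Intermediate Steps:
P(z, V) = 16 + 2*z
F(f) = -f (F(f) = f*(-1) = -f)
436 - (-57 + 14)/(F(P(3, 6)) + 71) = 436 - (-57 + 14)/(-(16 + 2*3) + 71) = 436 - (-43)/(-(16 + 6) + 71) = 436 - (-43)/(-1*22 + 71) = 436 - (-43)/(-22 + 71) = 436 - (-43)/49 = 436 - 1*(-43/49) = 436 + 43/49 = 21407/49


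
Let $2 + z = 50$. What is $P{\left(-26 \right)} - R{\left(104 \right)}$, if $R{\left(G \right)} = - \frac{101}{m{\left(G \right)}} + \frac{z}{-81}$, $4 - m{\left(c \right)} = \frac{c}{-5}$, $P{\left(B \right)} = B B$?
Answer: $\frac{2278867}{3348} \approx 680.67$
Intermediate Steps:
$P{\left(B \right)} = B^{2}$
$m{\left(c \right)} = 4 + \frac{c}{5}$ ($m{\left(c \right)} = 4 - \frac{c}{-5} = 4 - c \left(- \frac{1}{5}\right) = 4 - - \frac{c}{5} = 4 + \frac{c}{5}$)
$z = 48$ ($z = -2 + 50 = 48$)
$R{\left(G \right)} = - \frac{16}{27} - \frac{101}{4 + \frac{G}{5}}$ ($R{\left(G \right)} = - \frac{101}{4 + \frac{G}{5}} + \frac{48}{-81} = - \frac{101}{4 + \frac{G}{5}} + 48 \left(- \frac{1}{81}\right) = - \frac{101}{4 + \frac{G}{5}} - \frac{16}{27} = - \frac{16}{27} - \frac{101}{4 + \frac{G}{5}}$)
$P{\left(-26 \right)} - R{\left(104 \right)} = \left(-26\right)^{2} - \frac{-13955 - 1664}{27 \left(20 + 104\right)} = 676 - \frac{-13955 - 1664}{27 \cdot 124} = 676 - \frac{1}{27} \cdot \frac{1}{124} \left(-15619\right) = 676 - - \frac{15619}{3348} = 676 + \frac{15619}{3348} = \frac{2278867}{3348}$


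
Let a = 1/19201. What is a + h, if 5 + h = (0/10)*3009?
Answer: -96004/19201 ≈ -4.9999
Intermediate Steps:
a = 1/19201 ≈ 5.2081e-5
h = -5 (h = -5 + (0/10)*3009 = -5 + (0*(⅒))*3009 = -5 + 0*3009 = -5 + 0 = -5)
a + h = 1/19201 - 5 = -96004/19201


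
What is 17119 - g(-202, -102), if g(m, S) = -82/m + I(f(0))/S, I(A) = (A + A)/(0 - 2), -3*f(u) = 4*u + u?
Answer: 1728978/101 ≈ 17119.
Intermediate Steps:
f(u) = -5*u/3 (f(u) = -(4*u + u)/3 = -5*u/3)
I(A) = -A (I(A) = (2*A)/(-2) = (2*A)*(-½) = -A)
g(m, S) = -82/m (g(m, S) = -82/m + (-(-5)*0/3)/S = -82/m + (-1*0)/S = -82/m + 0/S = -82/m + 0 = -82/m)
17119 - g(-202, -102) = 17119 - (-82)/(-202) = 17119 - (-82)*(-1)/202 = 17119 - 1*41/101 = 17119 - 41/101 = 1728978/101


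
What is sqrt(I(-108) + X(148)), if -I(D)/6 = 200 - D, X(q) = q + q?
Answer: 4*I*sqrt(97) ≈ 39.395*I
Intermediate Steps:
X(q) = 2*q
I(D) = -1200 + 6*D (I(D) = -6*(200 - D) = -1200 + 6*D)
sqrt(I(-108) + X(148)) = sqrt((-1200 + 6*(-108)) + 2*148) = sqrt((-1200 - 648) + 296) = sqrt(-1848 + 296) = sqrt(-1552) = 4*I*sqrt(97)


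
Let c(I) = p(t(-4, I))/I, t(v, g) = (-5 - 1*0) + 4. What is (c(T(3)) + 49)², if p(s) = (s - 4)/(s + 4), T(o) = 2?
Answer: 83521/36 ≈ 2320.0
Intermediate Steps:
t(v, g) = -1 (t(v, g) = (-5 + 0) + 4 = -5 + 4 = -1)
p(s) = (-4 + s)/(4 + s)
c(I) = -5/(3*I) (c(I) = ((-4 - 1)/(4 - 1))/I = (-5/3)/I = ((⅓)*(-5))/I = -5/(3*I))
(c(T(3)) + 49)² = (-5/3/2 + 49)² = (-5/3*½ + 49)² = (-⅚ + 49)² = (289/6)² = 83521/36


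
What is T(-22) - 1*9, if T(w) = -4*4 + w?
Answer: -47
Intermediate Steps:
T(w) = -16 + w
T(-22) - 1*9 = (-16 - 22) - 1*9 = -38 - 9 = -47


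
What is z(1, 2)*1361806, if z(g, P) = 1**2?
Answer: 1361806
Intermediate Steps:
z(g, P) = 1
z(1, 2)*1361806 = 1*1361806 = 1361806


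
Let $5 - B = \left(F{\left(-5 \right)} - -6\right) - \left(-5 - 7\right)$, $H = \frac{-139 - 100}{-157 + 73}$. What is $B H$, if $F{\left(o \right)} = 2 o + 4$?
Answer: $- \frac{239}{12} \approx -19.917$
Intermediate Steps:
$F{\left(o \right)} = 4 + 2 o$
$H = \frac{239}{84}$ ($H = - \frac{239}{-84} = \left(-239\right) \left(- \frac{1}{84}\right) = \frac{239}{84} \approx 2.8452$)
$B = -7$ ($B = 5 - \left(\left(\left(4 + 2 \left(-5\right)\right) - -6\right) - \left(-5 - 7\right)\right) = 5 - \left(\left(\left(4 - 10\right) + 6\right) - -12\right) = 5 - \left(\left(-6 + 6\right) + 12\right) = 5 - \left(0 + 12\right) = 5 - 12 = -7$)
$B H = \left(-7\right) \frac{239}{84} = - \frac{239}{12}$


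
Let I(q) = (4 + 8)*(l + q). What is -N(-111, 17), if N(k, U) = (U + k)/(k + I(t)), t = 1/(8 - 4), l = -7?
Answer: -47/96 ≈ -0.48958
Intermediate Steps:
t = 1/4 ≈ 0.25000
I(q) = -84 + 12*q (I(q) = (4 + 8)*(-7 + q) = 12*(-7 + q) = -84 + 12*q)
N(k, U) = (U + k)/(-81 + k) (N(k, U) = (U + k)/(k + (-84 + 12*(1/4))) = (U + k)/(k + (-84 + 3)) = (U + k)/(k - 81) = (U + k)/(-81 + k))
-N(-111, 17) = -(17 - 111)/(-81 - 111) = -(-94)/(-192) = -(-1)*(-94)/192 = -1*47/96 = -47/96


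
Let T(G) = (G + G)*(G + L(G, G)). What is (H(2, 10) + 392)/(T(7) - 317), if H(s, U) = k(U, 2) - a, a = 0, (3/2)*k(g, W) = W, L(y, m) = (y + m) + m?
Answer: 236/45 ≈ 5.2444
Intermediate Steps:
L(y, m) = y + 2*m (L(y, m) = (m + y) + m = y + 2*m)
k(g, W) = 2*W/3
T(G) = 8*G² (T(G) = (G + G)*(G + (G + 2*G)) = (2*G)*(G + 3*G) = (2*G)*(4*G) = 8*G²)
H(s, U) = 4/3 (H(s, U) = (⅔)*2 - 1*0 = 4/3 + 0 = 4/3)
(H(2, 10) + 392)/(T(7) - 317) = (4/3 + 392)/(8*7² - 317) = 1180/(3*(8*49 - 317)) = 1180/(3*(392 - 317)) = (1180/3)/75 = (1180/3)*(1/75) = 236/45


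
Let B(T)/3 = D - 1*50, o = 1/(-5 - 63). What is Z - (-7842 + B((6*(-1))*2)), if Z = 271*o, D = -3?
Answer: 543797/68 ≈ 7997.0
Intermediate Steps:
o = -1/68 (o = 1/(-68) = -1/68 ≈ -0.014706)
Z = -271/68 (Z = 271*(-1/68) = -271/68 ≈ -3.9853)
B(T) = -159 (B(T) = 3*(-3 - 1*50) = 3*(-3 - 50) = 3*(-53) = -159)
Z - (-7842 + B((6*(-1))*2)) = -271/68 - (-7842 - 159) = -271/68 - 1*(-8001) = -271/68 + 8001 = 543797/68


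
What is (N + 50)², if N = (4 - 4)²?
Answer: 2500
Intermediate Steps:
N = 0 (N = 0² = 0)
(N + 50)² = (0 + 50)² = 50² = 2500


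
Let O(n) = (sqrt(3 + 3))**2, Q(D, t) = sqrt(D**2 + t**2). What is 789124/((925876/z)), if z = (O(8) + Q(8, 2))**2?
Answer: 2931032/33067 + 676392*sqrt(17)/33067 ≈ 172.98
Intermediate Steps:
O(n) = 6 (O(n) = (sqrt(6))**2 = 6)
z = (6 + 2*sqrt(17))**2 (z = (6 + sqrt(8**2 + 2**2))**2 = (6 + sqrt(64 + 4))**2 = (6 + sqrt(68))**2 = (6 + 2*sqrt(17))**2 ≈ 202.95)
789124/((925876/z)) = 789124/((925876/(104 + 24*sqrt(17)))) = 789124*(26/231469 + 6*sqrt(17)/231469) = 2931032/33067 + 676392*sqrt(17)/33067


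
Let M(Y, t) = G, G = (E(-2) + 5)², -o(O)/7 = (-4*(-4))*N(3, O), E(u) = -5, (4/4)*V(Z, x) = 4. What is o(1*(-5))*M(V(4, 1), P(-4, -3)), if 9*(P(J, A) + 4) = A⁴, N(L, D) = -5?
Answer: 0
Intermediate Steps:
V(Z, x) = 4
P(J, A) = -4 + A⁴/9
o(O) = 560 (o(O) = -7*(-4*(-4))*(-5) = -112*(-5) = -7*(-80) = 560)
G = 0 (G = (-5 + 5)² = 0² = 0)
M(Y, t) = 0
o(1*(-5))*M(V(4, 1), P(-4, -3)) = 560*0 = 0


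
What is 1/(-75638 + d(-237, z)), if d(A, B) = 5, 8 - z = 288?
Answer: -1/75633 ≈ -1.3222e-5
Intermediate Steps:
z = -280 (z = 8 - 1*288 = 8 - 288 = -280)
1/(-75638 + d(-237, z)) = 1/(-75638 + 5) = 1/(-75633) = -1/75633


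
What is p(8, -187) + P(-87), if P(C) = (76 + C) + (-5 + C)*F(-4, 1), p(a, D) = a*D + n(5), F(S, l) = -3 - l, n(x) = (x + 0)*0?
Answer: -1139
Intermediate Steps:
n(x) = 0 (n(x) = x*0 = 0)
p(a, D) = D*a (p(a, D) = a*D + 0 = D*a + 0 = D*a)
P(C) = 96 - 3*C (P(C) = (76 + C) + (-5 + C)*(-3 - 1*1) = (76 + C) + (-5 + C)*(-3 - 1) = (76 + C) + (-5 + C)*(-4) = (76 + C) + (20 - 4*C) = 96 - 3*C)
p(8, -187) + P(-87) = -187*8 + (96 - 3*(-87)) = -1496 + (96 + 261) = -1496 + 357 = -1139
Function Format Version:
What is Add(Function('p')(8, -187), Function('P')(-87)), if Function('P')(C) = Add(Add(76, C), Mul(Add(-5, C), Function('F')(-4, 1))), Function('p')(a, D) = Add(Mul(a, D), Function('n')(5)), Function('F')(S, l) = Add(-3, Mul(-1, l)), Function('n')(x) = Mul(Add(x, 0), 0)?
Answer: -1139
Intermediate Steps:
Function('n')(x) = 0 (Function('n')(x) = Mul(x, 0) = 0)
Function('p')(a, D) = Mul(D, a) (Function('p')(a, D) = Add(Mul(a, D), 0) = Add(Mul(D, a), 0) = Mul(D, a))
Function('P')(C) = Add(96, Mul(-3, C)) (Function('P')(C) = Add(Add(76, C), Mul(Add(-5, C), Add(-3, Mul(-1, 1)))) = Add(Add(76, C), Mul(Add(-5, C), Add(-3, -1))) = Add(Add(76, C), Mul(Add(-5, C), -4)) = Add(Add(76, C), Add(20, Mul(-4, C))) = Add(96, Mul(-3, C)))
Add(Function('p')(8, -187), Function('P')(-87)) = Add(Mul(-187, 8), Add(96, Mul(-3, -87))) = Add(-1496, Add(96, 261)) = Add(-1496, 357) = -1139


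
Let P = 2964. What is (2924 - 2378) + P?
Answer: 3510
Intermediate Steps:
(2924 - 2378) + P = (2924 - 2378) + 2964 = 546 + 2964 = 3510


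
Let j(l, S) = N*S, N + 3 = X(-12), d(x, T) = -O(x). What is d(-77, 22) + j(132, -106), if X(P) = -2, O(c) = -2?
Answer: 532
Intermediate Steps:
d(x, T) = 2 (d(x, T) = -1*(-2) = 2)
N = -5 (N = -3 - 2 = -5)
j(l, S) = -5*S
d(-77, 22) + j(132, -106) = 2 - 5*(-106) = 2 + 530 = 532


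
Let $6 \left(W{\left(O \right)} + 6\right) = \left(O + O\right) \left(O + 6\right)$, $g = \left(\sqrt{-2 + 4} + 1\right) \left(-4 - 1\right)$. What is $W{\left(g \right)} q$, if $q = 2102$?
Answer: $18918 + \frac{42040 \sqrt{2}}{3} \approx 38736.0$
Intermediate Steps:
$g = -5 - 5 \sqrt{2}$ ($g = \left(\sqrt{2} + 1\right) \left(-5\right) = \left(1 + \sqrt{2}\right) \left(-5\right) = -5 - 5 \sqrt{2} \approx -12.071$)
$W{\left(O \right)} = -6 + \frac{O \left(6 + O\right)}{3}$ ($W{\left(O \right)} = -6 + \frac{\left(O + O\right) \left(O + 6\right)}{6} = -6 + \frac{2 O \left(6 + O\right)}{6} = -6 + \frac{O \left(6 + O\right)}{3}$)
$W{\left(g \right)} q = \left(-6 + 2 \left(-5 - 5 \sqrt{2}\right) + \frac{\left(-5 - 5 \sqrt{2}\right)^{2}}{3}\right) 2102 = \left(-6 - \left(10 + 10 \sqrt{2}\right) + \frac{\left(-5 - 5 \sqrt{2}\right)^{2}}{3}\right) 2102 = \left(-16 - 10 \sqrt{2} + \frac{\left(-5 - 5 \sqrt{2}\right)^{2}}{3}\right) 2102 = -33632 - 21020 \sqrt{2} + \frac{2102 \left(-5 - 5 \sqrt{2}\right)^{2}}{3}$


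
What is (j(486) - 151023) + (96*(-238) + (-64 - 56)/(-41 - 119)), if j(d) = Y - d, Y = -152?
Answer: -698033/4 ≈ -1.7451e+5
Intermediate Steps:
j(d) = -152 - d
(j(486) - 151023) + (96*(-238) + (-64 - 56)/(-41 - 119)) = ((-152 - 1*486) - 151023) + (96*(-238) + (-64 - 56)/(-41 - 119)) = ((-152 - 486) - 151023) + (-22848 - 120/(-160)) = (-638 - 151023) + (-22848 - 120*(-1/160)) = -151661 + (-22848 + 3/4) = -151661 - 91389/4 = -698033/4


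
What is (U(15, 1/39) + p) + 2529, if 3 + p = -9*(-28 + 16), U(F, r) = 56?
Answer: 2690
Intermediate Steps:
p = 105 (p = -3 - 9*(-28 + 16) = -3 - 9*(-12) = -3 + 108 = 105)
(U(15, 1/39) + p) + 2529 = (56 + 105) + 2529 = 161 + 2529 = 2690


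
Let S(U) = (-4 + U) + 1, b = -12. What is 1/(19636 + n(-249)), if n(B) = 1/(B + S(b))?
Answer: 264/5183903 ≈ 5.0927e-5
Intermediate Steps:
S(U) = -3 + U
n(B) = 1/(-15 + B) (n(B) = 1/(B + (-3 - 12)) = 1/(B - 15) = 1/(-15 + B))
1/(19636 + n(-249)) = 1/(19636 + 1/(-15 - 249)) = 1/(19636 + 1/(-264)) = 1/(19636 - 1/264) = 1/(5183903/264) = 264/5183903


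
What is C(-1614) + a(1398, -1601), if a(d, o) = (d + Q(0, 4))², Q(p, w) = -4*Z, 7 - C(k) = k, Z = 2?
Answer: 1933721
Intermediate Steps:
C(k) = 7 - k
Q(p, w) = -8 (Q(p, w) = -4*2 = -8)
a(d, o) = (-8 + d)² (a(d, o) = (d - 8)² = (-8 + d)²)
C(-1614) + a(1398, -1601) = (7 - 1*(-1614)) + (-8 + 1398)² = (7 + 1614) + 1390² = 1621 + 1932100 = 1933721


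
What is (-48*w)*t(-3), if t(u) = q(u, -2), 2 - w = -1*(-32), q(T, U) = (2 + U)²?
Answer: 0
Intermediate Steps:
w = -30 (w = 2 - (-1)*(-32) = 2 - 1*32 = 2 - 32 = -30)
t(u) = 0 (t(u) = (2 - 2)² = 0² = 0)
(-48*w)*t(-3) = -48*(-30)*0 = 1440*0 = 0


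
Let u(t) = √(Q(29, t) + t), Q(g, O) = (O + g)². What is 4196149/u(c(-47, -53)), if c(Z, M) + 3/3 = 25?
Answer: 4196149*√2833/2833 ≈ 78837.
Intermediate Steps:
c(Z, M) = 24 (c(Z, M) = -1 + 25 = 24)
u(t) = √(t + (29 + t)²) (u(t) = √((t + 29)² + t) = √((29 + t)² + t) = √(t + (29 + t)²))
4196149/u(c(-47, -53)) = 4196149/(√(24 + (29 + 24)²)) = 4196149/(√(24 + 53²)) = 4196149/(√(24 + 2809)) = 4196149/(√2833) = 4196149*(√2833/2833) = 4196149*√2833/2833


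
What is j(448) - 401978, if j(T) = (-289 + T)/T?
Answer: -180085985/448 ≈ -4.0198e+5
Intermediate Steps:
j(T) = (-289 + T)/T
j(448) - 401978 = (-289 + 448)/448 - 401978 = (1/448)*159 - 401978 = 159/448 - 401978 = -180085985/448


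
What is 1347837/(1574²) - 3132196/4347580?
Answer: -475027808209/2692756277020 ≈ -0.17641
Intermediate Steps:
1347837/(1574²) - 3132196/4347580 = 1347837/2477476 - 3132196*1/4347580 = 1347837*(1/2477476) - 783049/1086895 = 1347837/2477476 - 783049/1086895 = -475027808209/2692756277020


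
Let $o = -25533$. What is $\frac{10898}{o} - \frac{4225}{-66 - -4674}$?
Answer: $- \frac{1951789}{1452544} \approx -1.3437$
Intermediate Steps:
$\frac{10898}{o} - \frac{4225}{-66 - -4674} = \frac{10898}{-25533} - \frac{4225}{-66 - -4674} = 10898 \left(- \frac{1}{25533}\right) - \frac{4225}{-66 + 4674} = - \frac{10898}{25533} - \frac{4225}{4608} = - \frac{1951789}{1452544}$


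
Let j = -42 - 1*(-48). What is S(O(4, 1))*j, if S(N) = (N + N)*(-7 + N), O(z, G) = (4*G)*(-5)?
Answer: 6480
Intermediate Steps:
O(z, G) = -20*G
j = 6 (j = -42 + 48 = 6)
S(N) = 2*N*(-7 + N) (S(N) = (2*N)*(-7 + N) = 2*N*(-7 + N))
S(O(4, 1))*j = (2*(-20*1)*(-7 - 20*1))*6 = (2*(-20)*(-7 - 20))*6 = (2*(-20)*(-27))*6 = 1080*6 = 6480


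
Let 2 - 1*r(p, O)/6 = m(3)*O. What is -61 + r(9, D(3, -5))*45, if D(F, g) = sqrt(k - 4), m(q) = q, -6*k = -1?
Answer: 479 - 135*I*sqrt(138) ≈ 479.0 - 1585.9*I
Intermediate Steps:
k = 1/6 (k = -1/6*(-1) = 1/6 ≈ 0.16667)
D(F, g) = I*sqrt(138)/6 (D(F, g) = sqrt(1/6 - 4) = sqrt(-23/6) = I*sqrt(138)/6)
r(p, O) = 12 - 18*O
-61 + r(9, D(3, -5))*45 = -61 + (12 - 3*I*sqrt(138))*45 = -61 + (540 - 135*I*sqrt(138)) = 479 - 135*I*sqrt(138)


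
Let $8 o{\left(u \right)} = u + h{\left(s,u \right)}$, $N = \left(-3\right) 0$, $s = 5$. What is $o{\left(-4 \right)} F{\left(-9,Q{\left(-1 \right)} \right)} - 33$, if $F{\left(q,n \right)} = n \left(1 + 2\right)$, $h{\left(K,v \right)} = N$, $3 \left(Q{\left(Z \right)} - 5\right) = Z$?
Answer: $-40$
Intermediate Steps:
$N = 0$
$Q{\left(Z \right)} = 5 + \frac{Z}{3}$
$h{\left(K,v \right)} = 0$
$F{\left(q,n \right)} = 3 n$ ($F{\left(q,n \right)} = n 3 = 3 n$)
$o{\left(u \right)} = \frac{u}{8}$ ($o{\left(u \right)} = \frac{u + 0}{8} = \frac{u}{8}$)
$o{\left(-4 \right)} F{\left(-9,Q{\left(-1 \right)} \right)} - 33 = \frac{1}{8} \left(-4\right) 3 \left(5 + \frac{1}{3} \left(-1\right)\right) - 33 = - \frac{3 \left(5 - \frac{1}{3}\right)}{2} - 33 = - \frac{3 \cdot \frac{14}{3}}{2} - 33 = \left(- \frac{1}{2}\right) 14 - 33 = -7 - 33 = -40$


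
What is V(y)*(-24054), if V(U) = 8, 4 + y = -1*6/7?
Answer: -192432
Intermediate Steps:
y = -34/7 (y = -4 - 1*6/7 = -4 - 6*⅐ = -4 - 6/7 = -34/7 ≈ -4.8571)
V(y)*(-24054) = 8*(-24054) = -192432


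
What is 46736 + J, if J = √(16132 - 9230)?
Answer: 46736 + √6902 ≈ 46819.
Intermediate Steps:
J = √6902 ≈ 83.078
46736 + J = 46736 + √6902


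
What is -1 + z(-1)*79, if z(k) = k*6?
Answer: -475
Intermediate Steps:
z(k) = 6*k
-1 + z(-1)*79 = -1 + (6*(-1))*79 = -1 - 6*79 = -1 - 474 = -475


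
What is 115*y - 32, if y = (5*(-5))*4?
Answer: -11532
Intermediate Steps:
y = -100 (y = -25*4 = -100)
115*y - 32 = 115*(-100) - 32 = -11500 - 32 = -11532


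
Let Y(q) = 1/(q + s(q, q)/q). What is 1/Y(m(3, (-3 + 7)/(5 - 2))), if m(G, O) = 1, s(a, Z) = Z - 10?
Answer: -8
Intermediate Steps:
s(a, Z) = -10 + Z
Y(q) = 1/(q + (-10 + q)/q)
1/Y(m(3, (-3 + 7)/(5 - 2))) = 1/(1/(-10 + 1 + 1**2)) = 1/(1/(-10 + 1 + 1)) = 1/(1/(-8)) = 1/(1*(-1/8)) = 1/(-1/8) = -8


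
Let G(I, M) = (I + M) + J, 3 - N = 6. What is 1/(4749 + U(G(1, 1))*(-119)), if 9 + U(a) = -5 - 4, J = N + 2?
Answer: 1/6891 ≈ 0.00014512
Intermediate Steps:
N = -3 (N = 3 - 1*6 = 3 - 6 = -3)
J = -1 (J = -3 + 2 = -1)
G(I, M) = -1 + I + M (G(I, M) = (I + M) - 1 = -1 + I + M)
U(a) = -18 (U(a) = -9 + (-5 - 4) = -9 - 9 = -18)
1/(4749 + U(G(1, 1))*(-119)) = 1/(4749 - 18*(-119)) = 1/(4749 + 2142) = 1/6891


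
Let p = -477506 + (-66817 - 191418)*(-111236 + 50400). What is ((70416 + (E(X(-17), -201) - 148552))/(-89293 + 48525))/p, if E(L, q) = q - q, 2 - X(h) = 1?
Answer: 9767/80055647437584 ≈ 1.2200e-10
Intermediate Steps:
X(h) = 1 (X(h) = 2 - 1*1 = 2 - 1 = 1)
E(L, q) = 0
p = 15709506954 (p = -477506 - 258235*(-60836) = -477506 + 15709984460 = 15709506954)
((70416 + (E(X(-17), -201) - 148552))/(-89293 + 48525))/p = ((70416 + (0 - 148552))/(-89293 + 48525))/15709506954 = ((70416 - 148552)/(-40768))*(1/15709506954) = -78136*(-1/40768)*(1/15709506954) = (9767/5096)*(1/15709506954) = 9767/80055647437584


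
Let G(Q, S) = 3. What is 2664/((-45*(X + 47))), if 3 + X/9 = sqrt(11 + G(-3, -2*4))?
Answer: 592/367 - 1332*sqrt(14)/1835 ≈ -1.1029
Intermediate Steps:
X = -27 + 9*sqrt(14) (X = -27 + 9*sqrt(11 + 3) = -27 + 9*sqrt(14) ≈ 6.6749)
2664/((-45*(X + 47))) = 2664/((-45*((-27 + 9*sqrt(14)) + 47))) = 2664/((-45*(20 + 9*sqrt(14)))) = 2664/(-900 - 405*sqrt(14))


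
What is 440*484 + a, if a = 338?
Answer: 213298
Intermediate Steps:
440*484 + a = 440*484 + 338 = 212960 + 338 = 213298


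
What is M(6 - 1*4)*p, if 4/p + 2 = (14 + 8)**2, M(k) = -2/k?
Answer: -2/241 ≈ -0.0082988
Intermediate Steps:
p = 2/241 (p = 4/(-2 + (14 + 8)**2) = 4/(-2 + 22**2) = 4/(-2 + 484) = 4/482 = 4*(1/482) = 2/241 ≈ 0.0082988)
M(6 - 1*4)*p = -2/(6 - 1*4)*(2/241) = -2/(6 - 4)*(2/241) = -2/2*(2/241) = -2*1/2*(2/241) = -1*2/241 = -2/241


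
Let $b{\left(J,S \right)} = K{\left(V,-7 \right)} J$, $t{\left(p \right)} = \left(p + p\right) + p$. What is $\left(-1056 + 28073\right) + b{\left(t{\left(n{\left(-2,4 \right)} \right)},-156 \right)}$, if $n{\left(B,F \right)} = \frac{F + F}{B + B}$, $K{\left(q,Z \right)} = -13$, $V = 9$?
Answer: $27095$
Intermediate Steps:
$n{\left(B,F \right)} = \frac{F}{B}$ ($n{\left(B,F \right)} = \frac{2 F}{2 B} = 2 F \frac{1}{2 B} = \frac{F}{B}$)
$t{\left(p \right)} = 3 p$ ($t{\left(p \right)} = 2 p + p = 3 p$)
$b{\left(J,S \right)} = - 13 J$
$\left(-1056 + 28073\right) + b{\left(t{\left(n{\left(-2,4 \right)} \right)},-156 \right)} = \left(-1056 + 28073\right) - 13 \cdot 3 \frac{4}{-2} = 27017 - 13 \cdot 3 \cdot 4 \left(- \frac{1}{2}\right) = 27017 - 13 \cdot 3 \left(-2\right) = 27017 - -78 = 27017 + 78 = 27095$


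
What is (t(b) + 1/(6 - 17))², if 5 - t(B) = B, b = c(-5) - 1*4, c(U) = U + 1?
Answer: 20164/121 ≈ 166.64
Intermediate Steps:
c(U) = 1 + U
b = -8 (b = (1 - 5) - 1*4 = -4 - 4 = -8)
t(B) = 5 - B
(t(b) + 1/(6 - 17))² = ((5 - 1*(-8)) + 1/(6 - 17))² = ((5 + 8) + 1/(-11))² = (13 - 1/11)² = (142/11)² = 20164/121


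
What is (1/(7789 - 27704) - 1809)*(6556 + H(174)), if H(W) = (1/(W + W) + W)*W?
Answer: -265387267494/3983 ≈ -6.6630e+7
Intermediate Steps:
H(W) = W*(W + 1/(2*W)) (H(W) = (1/(2*W) + W)*W = (W + 1/(2*W))*W = W*(W + 1/(2*W)))
(1/(7789 - 27704) - 1809)*(6556 + H(174)) = (1/(7789 - 27704) - 1809)*(6556 + (1/2 + 174**2)) = (1/(-19915) - 1809)*(6556 + (1/2 + 30276)) = (-1/19915 - 1809)*(6556 + 60553/2) = -36026236/19915*73665/2 = -265387267494/3983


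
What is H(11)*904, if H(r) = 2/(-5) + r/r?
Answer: 2712/5 ≈ 542.40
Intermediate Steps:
H(r) = ⅗ (H(r) = 2*(-⅕) + 1 = -⅖ + 1 = ⅗)
H(11)*904 = (⅗)*904 = 2712/5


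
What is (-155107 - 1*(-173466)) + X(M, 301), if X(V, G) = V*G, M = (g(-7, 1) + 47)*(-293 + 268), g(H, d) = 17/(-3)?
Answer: -878023/3 ≈ -2.9267e+5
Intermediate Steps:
g(H, d) = -17/3 (g(H, d) = 17*(-⅓) = -17/3)
M = -3100/3 (M = (-17/3 + 47)*(-293 + 268) = (124/3)*(-25) = -3100/3 ≈ -1033.3)
X(V, G) = G*V
(-155107 - 1*(-173466)) + X(M, 301) = (-155107 - 1*(-173466)) + 301*(-3100/3) = (-155107 + 173466) - 933100/3 = 18359 - 933100/3 = -878023/3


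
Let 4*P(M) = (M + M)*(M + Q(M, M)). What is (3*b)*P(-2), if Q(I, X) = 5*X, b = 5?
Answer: 180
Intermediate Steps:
P(M) = 3*M² (P(M) = ((M + M)*(M + 5*M))/4 = ((2*M)*(6*M))/4 = (12*M²)/4 = 3*M²)
(3*b)*P(-2) = (3*5)*(3*(-2)²) = 15*(3*4) = 15*12 = 180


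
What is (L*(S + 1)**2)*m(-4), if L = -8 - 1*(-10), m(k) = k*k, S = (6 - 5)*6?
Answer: 1568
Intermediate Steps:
S = 6 (S = 1*6 = 6)
m(k) = k**2
L = 2 (L = -8 + 10 = 2)
(L*(S + 1)**2)*m(-4) = (2*(6 + 1)**2)*(-4)**2 = (2*7**2)*16 = (2*49)*16 = 98*16 = 1568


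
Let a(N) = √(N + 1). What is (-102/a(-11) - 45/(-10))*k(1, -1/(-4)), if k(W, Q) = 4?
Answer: 18 + 204*I*√10/5 ≈ 18.0 + 129.02*I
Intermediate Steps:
a(N) = √(1 + N)
(-102/a(-11) - 45/(-10))*k(1, -1/(-4)) = (-102/√(1 - 11) - 45/(-10))*4 = (-102*(-I*√10/10) - 45*(-⅒))*4 = (-102*(-I*√10/10) + 9/2)*4 = (-(-51)*I*√10/5 + 9/2)*4 = (51*I*√10/5 + 9/2)*4 = (9/2 + 51*I*√10/5)*4 = 18 + 204*I*√10/5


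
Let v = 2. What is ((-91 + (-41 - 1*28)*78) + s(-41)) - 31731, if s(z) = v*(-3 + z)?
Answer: -37292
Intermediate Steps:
s(z) = -6 + 2*z (s(z) = 2*(-3 + z) = -6 + 2*z)
((-91 + (-41 - 1*28)*78) + s(-41)) - 31731 = ((-91 + (-41 - 1*28)*78) + (-6 + 2*(-41))) - 31731 = ((-91 + (-41 - 28)*78) + (-6 - 82)) - 31731 = ((-91 - 69*78) - 88) - 31731 = ((-91 - 5382) - 88) - 31731 = (-5473 - 88) - 31731 = -5561 - 31731 = -37292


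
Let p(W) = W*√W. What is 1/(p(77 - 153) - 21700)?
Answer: I/(4*(-5425*I + 38*√19)) ≈ -4.604e-5 + 1.4057e-6*I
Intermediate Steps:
p(W) = W^(3/2)
1/(p(77 - 153) - 21700) = 1/((77 - 153)^(3/2) - 21700) = 1/((-76)^(3/2) - 21700) = 1/(-152*I*√19 - 21700) = 1/(-21700 - 152*I*√19)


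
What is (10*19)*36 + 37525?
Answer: 44365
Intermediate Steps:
(10*19)*36 + 37525 = 190*36 + 37525 = 6840 + 37525 = 44365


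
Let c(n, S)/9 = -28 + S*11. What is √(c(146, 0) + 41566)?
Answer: √41314 ≈ 203.26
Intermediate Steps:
c(n, S) = -252 + 99*S (c(n, S) = 9*(-28 + S*11) = 9*(-28 + 11*S) = -252 + 99*S)
√(c(146, 0) + 41566) = √((-252 + 99*0) + 41566) = √((-252 + 0) + 41566) = √(-252 + 41566) = √41314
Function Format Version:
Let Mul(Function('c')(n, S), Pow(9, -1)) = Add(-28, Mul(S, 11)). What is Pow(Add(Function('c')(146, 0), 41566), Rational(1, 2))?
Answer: Pow(41314, Rational(1, 2)) ≈ 203.26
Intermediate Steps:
Function('c')(n, S) = Add(-252, Mul(99, S)) (Function('c')(n, S) = Mul(9, Add(-28, Mul(S, 11))) = Mul(9, Add(-28, Mul(11, S))) = Add(-252, Mul(99, S)))
Pow(Add(Function('c')(146, 0), 41566), Rational(1, 2)) = Pow(Add(Add(-252, Mul(99, 0)), 41566), Rational(1, 2)) = Pow(Add(Add(-252, 0), 41566), Rational(1, 2)) = Pow(Add(-252, 41566), Rational(1, 2)) = Pow(41314, Rational(1, 2))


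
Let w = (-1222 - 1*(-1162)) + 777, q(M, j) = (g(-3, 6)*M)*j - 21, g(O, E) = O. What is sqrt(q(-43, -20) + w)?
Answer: 2*I*sqrt(471) ≈ 43.405*I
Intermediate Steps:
q(M, j) = -21 - 3*M*j (q(M, j) = (-3*M)*j - 21 = -3*M*j - 21 = -21 - 3*M*j)
w = 717 (w = (-1222 + 1162) + 777 = -60 + 777 = 717)
sqrt(q(-43, -20) + w) = sqrt((-21 - 3*(-43)*(-20)) + 717) = sqrt((-21 - 2580) + 717) = sqrt(-2601 + 717) = sqrt(-1884) = 2*I*sqrt(471)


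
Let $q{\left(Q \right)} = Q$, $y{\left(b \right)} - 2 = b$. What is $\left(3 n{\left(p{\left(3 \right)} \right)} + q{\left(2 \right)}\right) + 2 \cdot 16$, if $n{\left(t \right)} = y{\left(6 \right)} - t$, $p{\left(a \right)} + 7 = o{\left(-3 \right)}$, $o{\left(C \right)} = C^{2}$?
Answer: $52$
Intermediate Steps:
$y{\left(b \right)} = 2 + b$
$p{\left(a \right)} = 2$ ($p{\left(a \right)} = -7 + \left(-3\right)^{2} = -7 + 9 = 2$)
$n{\left(t \right)} = 8 - t$ ($n{\left(t \right)} = \left(2 + 6\right) - t = 8 - t$)
$\left(3 n{\left(p{\left(3 \right)} \right)} + q{\left(2 \right)}\right) + 2 \cdot 16 = \left(3 \left(8 - 2\right) + 2\right) + 2 \cdot 16 = \left(3 \left(8 - 2\right) + 2\right) + 32 = \left(3 \cdot 6 + 2\right) + 32 = \left(18 + 2\right) + 32 = 20 + 32 = 52$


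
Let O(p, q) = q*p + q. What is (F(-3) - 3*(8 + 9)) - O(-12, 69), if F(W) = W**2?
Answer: 717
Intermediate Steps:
O(p, q) = q + p*q (O(p, q) = p*q + q = q + p*q)
(F(-3) - 3*(8 + 9)) - O(-12, 69) = ((-3)**2 - 3*(8 + 9)) - 69*(1 - 12) = (9 - 3*17) - 69*(-11) = (9 - 51) - 1*(-759) = -42 + 759 = 717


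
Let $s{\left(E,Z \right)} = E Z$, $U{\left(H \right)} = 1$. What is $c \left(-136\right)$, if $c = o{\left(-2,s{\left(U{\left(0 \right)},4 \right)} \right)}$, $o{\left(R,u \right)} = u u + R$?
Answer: $-1904$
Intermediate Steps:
$o{\left(R,u \right)} = R + u^{2}$ ($o{\left(R,u \right)} = u^{2} + R = R + u^{2}$)
$c = 14$ ($c = -2 + \left(1 \cdot 4\right)^{2} = -2 + 4^{2} = -2 + 16 = 14$)
$c \left(-136\right) = 14 \left(-136\right) = -1904$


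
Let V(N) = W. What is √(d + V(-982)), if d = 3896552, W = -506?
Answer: 3*√432894 ≈ 1973.8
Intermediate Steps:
V(N) = -506
√(d + V(-982)) = √(3896552 - 506) = √3896046 = 3*√432894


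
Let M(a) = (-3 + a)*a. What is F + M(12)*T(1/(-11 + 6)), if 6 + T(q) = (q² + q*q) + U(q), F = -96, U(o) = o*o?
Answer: -18276/25 ≈ -731.04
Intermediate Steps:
U(o) = o²
T(q) = -6 + 3*q² (T(q) = -6 + ((q² + q*q) + q²) = -6 + ((q² + q²) + q²) = -6 + (2*q² + q²) = -6 + 3*q²)
M(a) = a*(-3 + a)
F + M(12)*T(1/(-11 + 6)) = -96 + (12*(-3 + 12))*(-6 + 3*(1/(-11 + 6))²) = -96 + (12*9)*(-6 + 3*(1/(-5))²) = -96 + 108*(-6 + 3*(-⅕)²) = -96 + 108*(-6 + 3*(1/25)) = -96 + 108*(-6 + 3/25) = -96 + 108*(-147/25) = -96 - 15876/25 = -18276/25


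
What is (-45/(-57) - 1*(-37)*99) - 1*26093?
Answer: -426155/19 ≈ -22429.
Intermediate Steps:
(-45/(-57) - 1*(-37)*99) - 1*26093 = (-45*(-1/57) + 37*99) - 26093 = (15/19 + 3663) - 26093 = 69612/19 - 26093 = -426155/19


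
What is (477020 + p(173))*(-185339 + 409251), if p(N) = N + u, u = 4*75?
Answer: 106916412616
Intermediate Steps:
u = 300
p(N) = 300 + N (p(N) = N + 300 = 300 + N)
(477020 + p(173))*(-185339 + 409251) = (477020 + (300 + 173))*(-185339 + 409251) = (477020 + 473)*223912 = 477493*223912 = 106916412616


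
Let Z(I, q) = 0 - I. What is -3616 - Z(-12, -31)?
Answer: -3628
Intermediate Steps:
Z(I, q) = -I
-3616 - Z(-12, -31) = -3616 - (-1)*(-12) = -3616 - 1*12 = -3616 - 12 = -3628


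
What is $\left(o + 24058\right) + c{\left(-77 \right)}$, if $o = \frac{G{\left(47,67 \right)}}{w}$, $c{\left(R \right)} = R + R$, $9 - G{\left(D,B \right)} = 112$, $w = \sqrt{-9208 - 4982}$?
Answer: $23904 + \frac{103 i \sqrt{14190}}{14190} \approx 23904.0 + 0.86466 i$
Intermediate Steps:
$w = i \sqrt{14190}$ ($w = \sqrt{-14190} = i \sqrt{14190} \approx 119.12 i$)
$G{\left(D,B \right)} = -103$ ($G{\left(D,B \right)} = 9 - 112 = -103$)
$c{\left(R \right)} = 2 R$
$o = \frac{103 i \sqrt{14190}}{14190}$ ($o = - \frac{103}{i \sqrt{14190}} = - 103 \left(- \frac{i \sqrt{14190}}{14190}\right) = \frac{103 i \sqrt{14190}}{14190} \approx 0.86466 i$)
$\left(o + 24058\right) + c{\left(-77 \right)} = \left(\frac{103 i \sqrt{14190}}{14190} + 24058\right) + 2 \left(-77\right) = \left(24058 + \frac{103 i \sqrt{14190}}{14190}\right) - 154 = 23904 + \frac{103 i \sqrt{14190}}{14190}$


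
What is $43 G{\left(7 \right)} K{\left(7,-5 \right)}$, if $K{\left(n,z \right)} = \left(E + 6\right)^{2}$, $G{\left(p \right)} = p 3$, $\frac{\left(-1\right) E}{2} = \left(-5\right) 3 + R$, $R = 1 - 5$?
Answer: $1748208$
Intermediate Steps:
$R = -4$ ($R = 1 - 5 = -4$)
$E = 38$ ($E = - 2 \left(\left(-5\right) 3 - 4\right) = - 2 \left(-15 - 4\right) = \left(-2\right) \left(-19\right) = 38$)
$G{\left(p \right)} = 3 p$
$K{\left(n,z \right)} = 1936$ ($K{\left(n,z \right)} = \left(38 + 6\right)^{2} = 44^{2} = 1936$)
$43 G{\left(7 \right)} K{\left(7,-5 \right)} = 43 \cdot 3 \cdot 7 \cdot 1936 = 43 \cdot 21 \cdot 1936 = 903 \cdot 1936 = 1748208$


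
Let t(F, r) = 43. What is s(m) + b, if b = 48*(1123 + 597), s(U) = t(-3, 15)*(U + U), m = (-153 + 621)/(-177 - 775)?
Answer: 9819609/119 ≈ 82518.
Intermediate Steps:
m = -117/238 (m = 468/(-952) = 468*(-1/952) = -117/238 ≈ -0.49160)
s(U) = 86*U (s(U) = 43*(U + U) = 43*(2*U) = 86*U)
b = 82560 (b = 48*1720 = 82560)
s(m) + b = 86*(-117/238) + 82560 = -5031/119 + 82560 = 9819609/119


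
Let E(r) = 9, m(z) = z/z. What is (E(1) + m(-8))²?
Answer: 100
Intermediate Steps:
m(z) = 1
(E(1) + m(-8))² = (9 + 1)² = 10² = 100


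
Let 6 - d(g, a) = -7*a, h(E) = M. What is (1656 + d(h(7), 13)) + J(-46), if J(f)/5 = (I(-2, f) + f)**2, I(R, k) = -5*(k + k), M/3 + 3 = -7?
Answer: 858733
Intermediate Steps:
M = -30 (M = -9 + 3*(-7) = -9 - 21 = -30)
I(R, k) = -10*k
h(E) = -30
J(f) = 405*f**2 (J(f) = 5*(-10*f + f)**2 = 5*(-9*f)**2 = 5*(81*f**2) = 405*f**2)
d(g, a) = 6 + 7*a (d(g, a) = 6 - (-7)*a = 6 + 7*a)
(1656 + d(h(7), 13)) + J(-46) = (1656 + (6 + 7*13)) + 405*(-46)**2 = (1656 + (6 + 91)) + 405*2116 = (1656 + 97) + 856980 = 1753 + 856980 = 858733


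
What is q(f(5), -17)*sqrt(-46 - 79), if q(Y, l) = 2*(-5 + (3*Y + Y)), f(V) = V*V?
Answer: 950*I*sqrt(5) ≈ 2124.3*I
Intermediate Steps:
f(V) = V**2
q(Y, l) = -10 + 8*Y (q(Y, l) = 2*(-5 + 4*Y) = -10 + 8*Y)
q(f(5), -17)*sqrt(-46 - 79) = (-10 + 8*5**2)*sqrt(-46 - 79) = (-10 + 8*25)*sqrt(-125) = (-10 + 200)*(5*I*sqrt(5)) = 190*(5*I*sqrt(5)) = 950*I*sqrt(5)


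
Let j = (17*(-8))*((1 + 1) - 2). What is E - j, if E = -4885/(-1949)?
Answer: 4885/1949 ≈ 2.5064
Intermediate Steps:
E = 4885/1949 (E = -4885*(-1/1949) = 4885/1949 ≈ 2.5064)
j = 0 (j = -136*(2 - 2) = -136*0 = 0)
E - j = 4885/1949 - 1*0 = 4885/1949 + 0 = 4885/1949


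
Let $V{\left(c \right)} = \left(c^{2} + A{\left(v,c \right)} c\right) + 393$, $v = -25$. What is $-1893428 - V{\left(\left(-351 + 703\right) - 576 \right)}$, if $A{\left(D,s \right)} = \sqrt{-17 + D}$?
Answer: $-1943997 + 224 i \sqrt{42} \approx -1.944 \cdot 10^{6} + 1451.7 i$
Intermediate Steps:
$V{\left(c \right)} = 393 + c^{2} + i c \sqrt{42}$ ($V{\left(c \right)} = \left(c^{2} + \sqrt{-17 - 25} c\right) + 393 = \left(c^{2} + \sqrt{-42} c\right) + 393 = \left(c^{2} + i \sqrt{42} c\right) + 393 = \left(c^{2} + i c \sqrt{42}\right) + 393 = 393 + c^{2} + i c \sqrt{42}$)
$-1893428 - V{\left(\left(-351 + 703\right) - 576 \right)} = -1893428 - \left(393 + \left(\left(-351 + 703\right) - 576\right)^{2} + i \left(\left(-351 + 703\right) - 576\right) \sqrt{42}\right) = -1893428 - \left(393 + \left(352 - 576\right)^{2} + i \left(352 - 576\right) \sqrt{42}\right) = -1893428 - \left(393 + \left(-224\right)^{2} + i \left(-224\right) \sqrt{42}\right) = -1893428 - \left(393 + 50176 - 224 i \sqrt{42}\right) = -1893428 - \left(50569 - 224 i \sqrt{42}\right) = -1943997 + 224 i \sqrt{42}$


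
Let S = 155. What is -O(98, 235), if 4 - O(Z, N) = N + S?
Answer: 386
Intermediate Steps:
O(Z, N) = -151 - N (O(Z, N) = 4 - (N + 155) = 4 - (155 + N) = 4 + (-155 - N) = -151 - N)
-O(98, 235) = -(-151 - 1*235) = -(-151 - 235) = -1*(-386) = 386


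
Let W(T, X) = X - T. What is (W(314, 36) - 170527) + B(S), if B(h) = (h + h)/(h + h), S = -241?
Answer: -170804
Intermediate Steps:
B(h) = 1 (B(h) = (2*h)/((2*h)) = (2*h)*(1/(2*h)) = 1)
(W(314, 36) - 170527) + B(S) = ((36 - 1*314) - 170527) + 1 = ((36 - 314) - 170527) + 1 = (-278 - 170527) + 1 = -170805 + 1 = -170804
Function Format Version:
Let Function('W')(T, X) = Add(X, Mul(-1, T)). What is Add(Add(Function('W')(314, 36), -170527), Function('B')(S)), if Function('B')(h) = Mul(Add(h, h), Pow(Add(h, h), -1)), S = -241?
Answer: -170804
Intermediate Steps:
Function('B')(h) = 1 (Function('B')(h) = Mul(Mul(2, h), Pow(Mul(2, h), -1)) = Mul(Mul(2, h), Mul(Rational(1, 2), Pow(h, -1))) = 1)
Add(Add(Function('W')(314, 36), -170527), Function('B')(S)) = Add(Add(Add(36, Mul(-1, 314)), -170527), 1) = Add(Add(Add(36, -314), -170527), 1) = Add(Add(-278, -170527), 1) = Add(-170805, 1) = -170804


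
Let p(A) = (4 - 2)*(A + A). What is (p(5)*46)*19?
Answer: 17480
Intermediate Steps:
p(A) = 4*A (p(A) = 2*(2*A) = 4*A)
(p(5)*46)*19 = ((4*5)*46)*19 = (20*46)*19 = 920*19 = 17480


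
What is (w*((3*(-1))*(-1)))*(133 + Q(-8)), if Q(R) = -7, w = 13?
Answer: 4914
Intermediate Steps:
(w*((3*(-1))*(-1)))*(133 + Q(-8)) = (13*((3*(-1))*(-1)))*(133 - 7) = (13*(-3*(-1)))*126 = (13*3)*126 = 39*126 = 4914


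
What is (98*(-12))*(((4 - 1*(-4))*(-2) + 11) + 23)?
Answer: -21168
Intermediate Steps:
(98*(-12))*(((4 - 1*(-4))*(-2) + 11) + 23) = -1176*(((4 + 4)*(-2) + 11) + 23) = -1176*((8*(-2) + 11) + 23) = -1176*((-16 + 11) + 23) = -1176*(-5 + 23) = -1176*18 = -21168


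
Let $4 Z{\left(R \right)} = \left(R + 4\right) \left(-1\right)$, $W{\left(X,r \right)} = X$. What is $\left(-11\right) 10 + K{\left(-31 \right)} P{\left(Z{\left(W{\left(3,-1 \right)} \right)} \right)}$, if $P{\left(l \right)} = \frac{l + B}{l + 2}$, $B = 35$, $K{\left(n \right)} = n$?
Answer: $-4233$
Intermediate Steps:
$Z{\left(R \right)} = -1 - \frac{R}{4}$ ($Z{\left(R \right)} = \frac{\left(R + 4\right) \left(-1\right)}{4} = \frac{\left(4 + R\right) \left(-1\right)}{4} = \frac{-4 - R}{4} = -1 - \frac{R}{4}$)
$P{\left(l \right)} = \frac{35 + l}{2 + l}$ ($P{\left(l \right)} = \frac{l + 35}{l + 2} = \frac{35 + l}{2 + l}$)
$\left(-11\right) 10 + K{\left(-31 \right)} P{\left(Z{\left(W{\left(3,-1 \right)} \right)} \right)} = \left(-11\right) 10 - 31 \frac{35 - \frac{7}{4}}{2 - \frac{7}{4}} = -110 - 31 \frac{35 - \frac{7}{4}}{2 - \frac{7}{4}} = -110 - 31 \frac{1}{\frac{1}{4}} \cdot \frac{133}{4} = -110 - 31 \cdot 4 \cdot \frac{133}{4} = -110 - 4123 = -4233$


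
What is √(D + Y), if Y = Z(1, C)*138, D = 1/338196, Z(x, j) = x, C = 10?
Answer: √3945990521901/169098 ≈ 11.747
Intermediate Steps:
D = 1/338196 ≈ 2.9569e-6
Y = 138 (Y = 1*138 = 138)
√(D + Y) = √(1/338196 + 138) = √(46671049/338196) = √3945990521901/169098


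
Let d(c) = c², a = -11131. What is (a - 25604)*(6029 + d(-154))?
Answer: -1092682575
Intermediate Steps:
(a - 25604)*(6029 + d(-154)) = (-11131 - 25604)*(6029 + (-154)²) = -36735*(6029 + 23716) = -36735*29745 = -1092682575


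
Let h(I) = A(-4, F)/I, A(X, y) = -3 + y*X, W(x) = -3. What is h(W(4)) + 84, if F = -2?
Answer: 247/3 ≈ 82.333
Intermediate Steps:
A(X, y) = -3 + X*y
h(I) = 5/I (h(I) = (-3 - 4*(-2))/I = (-3 + 8)/I = 5/I)
h(W(4)) + 84 = 5/(-3) + 84 = 5*(-⅓) + 84 = -5/3 + 84 = 247/3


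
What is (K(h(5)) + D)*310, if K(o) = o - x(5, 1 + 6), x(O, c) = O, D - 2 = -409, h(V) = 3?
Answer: -126790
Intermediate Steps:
D = -407 (D = 2 - 409 = -407)
K(o) = -5 + o (K(o) = o - 1*5 = o - 5 = -5 + o)
(K(h(5)) + D)*310 = ((-5 + 3) - 407)*310 = (-2 - 407)*310 = -409*310 = -126790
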